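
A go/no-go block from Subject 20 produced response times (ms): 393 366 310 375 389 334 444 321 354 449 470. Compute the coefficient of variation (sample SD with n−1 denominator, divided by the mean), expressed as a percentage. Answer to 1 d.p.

14.0%

n = 11, Σ = 4205, M = 382.2727
Σ(x−M)² = 28544.182; s = √(28544.182/10) = 53.4268
CV = 53.4268 / 382.2727 = 0.13976 = 13.976%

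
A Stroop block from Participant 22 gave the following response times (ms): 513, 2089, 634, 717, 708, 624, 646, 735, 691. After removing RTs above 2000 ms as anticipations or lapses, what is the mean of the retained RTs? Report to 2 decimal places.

658.50 ms

Excluded: 2089
Retained (n=8): Σ = 5268
Mean = 5268/8 = 658.5000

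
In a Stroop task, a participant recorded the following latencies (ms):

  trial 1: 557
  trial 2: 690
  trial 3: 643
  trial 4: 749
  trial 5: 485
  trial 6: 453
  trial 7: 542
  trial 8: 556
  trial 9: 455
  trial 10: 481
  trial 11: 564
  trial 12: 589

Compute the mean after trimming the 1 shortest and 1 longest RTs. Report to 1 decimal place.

556.2 ms

Sorted: 453, 455, 481, 485, 542, 556, 557, 564, 589, 643, 690, 749
Drop lowest 1 (453) and highest 1 (749)
Remaining (n=10): Σ = 5562, mean = 5562/10 = 556.200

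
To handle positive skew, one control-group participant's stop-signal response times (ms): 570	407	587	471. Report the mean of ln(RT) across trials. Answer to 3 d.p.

ln(RT): 6.3456, 6.0088, 6.3750, 6.1549
Σ ln(RT) = 24.8843
Mean = 24.8843/4 = 6.22108

6.221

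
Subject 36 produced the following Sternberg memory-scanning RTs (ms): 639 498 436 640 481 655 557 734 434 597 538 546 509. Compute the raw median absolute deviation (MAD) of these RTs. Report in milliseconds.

65 ms

Sorted: 434, 436, 481, 498, 509, 538, 546, 557, 597, 639, 640, 655, 734 → median = 546
|x − 546|: 93, 48, 110, 94, 65, 109, 11, 188, 112, 51, 8, 0, 37
Sorted deviations: 0, 8, 11, 37, 48, 51, 65, 93, 94, 109, 110, 112, 188 → MAD = 65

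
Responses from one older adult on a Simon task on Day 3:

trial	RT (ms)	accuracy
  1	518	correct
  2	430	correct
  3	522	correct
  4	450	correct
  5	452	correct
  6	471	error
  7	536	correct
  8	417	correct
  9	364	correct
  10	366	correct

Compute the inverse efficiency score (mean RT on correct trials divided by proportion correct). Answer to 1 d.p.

Correct trials (n=9): 518, 430, 522, 450, 452, 536, 417, 364, 366
Mean correct RT = 4055/9 = 450.5556 ms
Proportion correct = 9/10
IES = 450.5556 / (9/10) = 500.617 ms

500.6 ms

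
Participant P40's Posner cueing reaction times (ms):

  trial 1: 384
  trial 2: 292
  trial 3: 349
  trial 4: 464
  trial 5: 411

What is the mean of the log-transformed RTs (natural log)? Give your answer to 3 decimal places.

5.928

ln(RT): 5.9506, 5.6768, 5.8551, 6.1399, 6.0186
Σ ln(RT) = 29.6409
Mean = 29.6409/5 = 5.92819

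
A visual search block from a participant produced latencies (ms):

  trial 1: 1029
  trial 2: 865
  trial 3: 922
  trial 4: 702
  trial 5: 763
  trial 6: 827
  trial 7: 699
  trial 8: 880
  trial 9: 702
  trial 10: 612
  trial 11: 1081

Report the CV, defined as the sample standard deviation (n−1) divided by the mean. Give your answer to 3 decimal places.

n = 11, Σ = 9082, M = 825.6364
Σ(x−M)² = 216532.545; s = √(216532.545/10) = 147.1504
CV = 147.1504 / 825.6364 = 0.17823

0.178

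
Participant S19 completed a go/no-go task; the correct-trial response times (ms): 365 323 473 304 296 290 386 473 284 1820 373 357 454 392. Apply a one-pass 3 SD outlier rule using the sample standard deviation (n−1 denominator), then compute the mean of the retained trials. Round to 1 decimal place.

366.9 ms

n = 14, ΣRT = 6590, M = 470.714
Σ(x−M)² = 2015546.86; s = √(2015546.86/13) = 393.754
Cutoffs: 470.714 ± 3·393.754 → [-710.5, 1652.0]
Outside: 1820 → excluded.
Retained (n=13): Σ = 4770, mean = 4770/13 = 366.923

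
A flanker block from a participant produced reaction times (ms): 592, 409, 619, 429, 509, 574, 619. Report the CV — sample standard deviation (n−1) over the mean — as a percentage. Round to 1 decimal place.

n = 7, Σ = 3751, M = 535.8571
Σ(x−M)² = 46664.857; s = √(46664.857/6) = 88.1900
CV = 88.1900 / 535.8571 = 0.16458 = 16.458%

16.5%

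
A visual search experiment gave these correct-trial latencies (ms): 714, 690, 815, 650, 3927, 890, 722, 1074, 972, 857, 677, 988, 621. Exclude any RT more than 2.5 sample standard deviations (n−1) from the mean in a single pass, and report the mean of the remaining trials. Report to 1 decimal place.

n = 13, ΣRT = 13597, M = 1045.923
Σ(x−M)² = 9238740.92; s = √(9238740.92/12) = 877.437
Cutoffs: 1045.923 ± 2.5·877.437 → [-1147.7, 3239.5]
Outside: 3927 → excluded.
Retained (n=12): Σ = 9670, mean = 9670/12 = 805.833

805.8 ms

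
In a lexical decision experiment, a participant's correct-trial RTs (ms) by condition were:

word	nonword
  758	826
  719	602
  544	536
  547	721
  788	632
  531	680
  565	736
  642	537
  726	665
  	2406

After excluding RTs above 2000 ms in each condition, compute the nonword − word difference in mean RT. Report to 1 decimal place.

12.8 ms

nonword: exclude 2406
M(word) = 5820/9 = 646.667
M(nonword) = 5935/9 = 659.444
Difference = 659.444 − 646.667 = 12.778 ms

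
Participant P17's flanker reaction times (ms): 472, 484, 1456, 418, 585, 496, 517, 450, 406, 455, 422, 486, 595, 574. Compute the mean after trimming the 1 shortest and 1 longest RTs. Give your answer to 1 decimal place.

Sorted: 406, 418, 422, 450, 455, 472, 484, 486, 496, 517, 574, 585, 595, 1456
Drop lowest 1 (406) and highest 1 (1456)
Remaining (n=12): Σ = 5954, mean = 5954/12 = 496.167

496.2 ms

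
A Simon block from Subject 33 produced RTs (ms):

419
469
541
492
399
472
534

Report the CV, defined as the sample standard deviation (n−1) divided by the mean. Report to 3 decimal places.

n = 7, Σ = 3326, M = 475.1429
Σ(x−M)² = 17082.857; s = √(17082.857/6) = 53.3586
CV = 53.3586 / 475.1429 = 0.11230

0.112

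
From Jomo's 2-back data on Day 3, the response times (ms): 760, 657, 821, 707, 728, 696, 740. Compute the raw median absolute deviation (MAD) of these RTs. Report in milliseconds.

32 ms

Sorted: 657, 696, 707, 728, 740, 760, 821 → median = 728
|x − 728|: 32, 71, 93, 21, 0, 32, 12
Sorted deviations: 0, 12, 21, 32, 32, 71, 93 → MAD = 32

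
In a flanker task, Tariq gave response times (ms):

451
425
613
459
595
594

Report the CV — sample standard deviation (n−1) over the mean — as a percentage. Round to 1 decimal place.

16.5%

n = 6, Σ = 3137, M = 522.8333
Σ(x−M)² = 37208.833; s = √(37208.833/5) = 86.2657
CV = 86.2657 / 522.8333 = 0.16500 = 16.500%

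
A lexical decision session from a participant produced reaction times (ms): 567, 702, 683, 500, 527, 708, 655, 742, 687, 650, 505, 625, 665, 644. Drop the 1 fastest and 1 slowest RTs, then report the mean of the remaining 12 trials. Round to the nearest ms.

635 ms

Sorted: 500, 505, 527, 567, 625, 644, 650, 655, 665, 683, 687, 702, 708, 742
Drop lowest 1 (500) and highest 1 (742)
Remaining (n=12): Σ = 7618, mean = 7618/12 = 634.833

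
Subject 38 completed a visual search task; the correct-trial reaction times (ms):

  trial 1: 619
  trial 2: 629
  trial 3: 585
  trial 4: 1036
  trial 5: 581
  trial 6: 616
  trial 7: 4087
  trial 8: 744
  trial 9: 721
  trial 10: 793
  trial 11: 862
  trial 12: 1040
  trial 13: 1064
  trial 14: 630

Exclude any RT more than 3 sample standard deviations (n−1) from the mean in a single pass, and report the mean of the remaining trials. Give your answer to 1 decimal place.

n = 14, ΣRT = 14007, M = 1000.500
Σ(x−M)² = 10656771.50; s = √(10656771.50/13) = 905.401
Cutoffs: 1000.500 ± 3·905.401 → [-1715.7, 3716.7]
Outside: 4087 → excluded.
Retained (n=13): Σ = 9920, mean = 9920/13 = 763.077

763.1 ms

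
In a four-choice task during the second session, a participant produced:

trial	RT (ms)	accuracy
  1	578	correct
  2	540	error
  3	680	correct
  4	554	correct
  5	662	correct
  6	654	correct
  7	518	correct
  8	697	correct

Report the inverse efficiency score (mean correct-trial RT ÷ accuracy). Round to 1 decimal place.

Correct trials (n=7): 578, 680, 554, 662, 654, 518, 697
Mean correct RT = 4343/7 = 620.4286 ms
Proportion correct = 7/8
IES = 620.4286 / (7/8) = 709.061 ms

709.1 ms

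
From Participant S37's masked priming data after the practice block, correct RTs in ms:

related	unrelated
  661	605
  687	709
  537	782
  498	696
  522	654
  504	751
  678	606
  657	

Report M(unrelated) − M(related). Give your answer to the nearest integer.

M(related) = 4744/8 = 593.000
M(unrelated) = 4803/7 = 686.143
Difference = 686.143 − 593.000 = 93.143 ms

93 ms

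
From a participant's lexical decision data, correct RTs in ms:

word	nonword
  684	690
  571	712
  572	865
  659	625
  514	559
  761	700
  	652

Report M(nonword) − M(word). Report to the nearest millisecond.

M(word) = 3761/6 = 626.833
M(nonword) = 4803/7 = 686.143
Difference = 686.143 − 626.833 = 59.310 ms

59 ms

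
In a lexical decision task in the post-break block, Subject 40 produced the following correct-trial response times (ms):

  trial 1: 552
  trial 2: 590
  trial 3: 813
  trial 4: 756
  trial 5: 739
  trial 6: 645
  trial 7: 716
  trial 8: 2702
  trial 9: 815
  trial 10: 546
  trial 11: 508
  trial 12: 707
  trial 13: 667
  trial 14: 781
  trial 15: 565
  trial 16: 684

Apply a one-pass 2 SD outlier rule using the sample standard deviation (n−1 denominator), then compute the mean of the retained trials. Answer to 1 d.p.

n = 16, ΣRT = 12786, M = 799.125
Σ(x−M)² = 4005487.75; s = √(4005487.75/15) = 516.752
Cutoffs: 799.125 ± 2·516.752 → [-234.4, 1832.6]
Outside: 2702 → excluded.
Retained (n=15): Σ = 10084, mean = 10084/15 = 672.267

672.3 ms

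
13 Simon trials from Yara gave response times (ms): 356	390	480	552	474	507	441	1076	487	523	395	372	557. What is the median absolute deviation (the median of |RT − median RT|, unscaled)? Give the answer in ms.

Sorted: 356, 372, 390, 395, 441, 474, 480, 487, 507, 523, 552, 557, 1076 → median = 480
|x − 480|: 124, 90, 0, 72, 6, 27, 39, 596, 7, 43, 85, 108, 77
Sorted deviations: 0, 6, 7, 27, 39, 43, 72, 77, 85, 90, 108, 124, 596 → MAD = 72

72 ms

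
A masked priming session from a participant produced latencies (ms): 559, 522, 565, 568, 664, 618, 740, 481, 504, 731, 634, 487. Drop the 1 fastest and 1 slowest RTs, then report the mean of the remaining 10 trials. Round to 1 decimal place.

Sorted: 481, 487, 504, 522, 559, 565, 568, 618, 634, 664, 731, 740
Drop lowest 1 (481) and highest 1 (740)
Remaining (n=10): Σ = 5852, mean = 5852/10 = 585.200

585.2 ms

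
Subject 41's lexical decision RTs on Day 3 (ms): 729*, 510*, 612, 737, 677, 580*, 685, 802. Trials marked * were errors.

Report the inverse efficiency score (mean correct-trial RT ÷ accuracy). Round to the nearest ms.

Correct trials (n=5): 612, 737, 677, 685, 802
Mean correct RT = 3513/5 = 702.6000 ms
Proportion correct = 5/8
IES = 702.6000 / (5/8) = 1124.160 ms

1124 ms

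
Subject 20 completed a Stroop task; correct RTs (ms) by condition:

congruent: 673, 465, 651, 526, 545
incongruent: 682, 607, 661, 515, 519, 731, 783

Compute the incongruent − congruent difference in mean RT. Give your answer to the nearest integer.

71 ms

M(congruent) = 2860/5 = 572.000
M(incongruent) = 4498/7 = 642.571
Difference = 642.571 − 572.000 = 70.571 ms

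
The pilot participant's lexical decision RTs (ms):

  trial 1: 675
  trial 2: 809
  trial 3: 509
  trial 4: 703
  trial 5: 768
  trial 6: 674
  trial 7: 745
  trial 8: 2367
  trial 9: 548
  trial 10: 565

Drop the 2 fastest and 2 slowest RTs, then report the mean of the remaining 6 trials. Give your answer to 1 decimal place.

Sorted: 509, 548, 565, 674, 675, 703, 745, 768, 809, 2367
Drop lowest 2 (509, 548) and highest 2 (809, 2367)
Remaining (n=6): Σ = 4130, mean = 4130/6 = 688.333

688.3 ms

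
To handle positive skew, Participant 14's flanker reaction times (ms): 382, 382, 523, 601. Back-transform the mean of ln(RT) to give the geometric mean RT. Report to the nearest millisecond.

463 ms

ln(RT): 5.9454, 5.9454, 6.2596, 6.3986
Mean ln(RT) = 24.5490/4 = 6.13725
Geometric mean = exp(6.13725) = 462.78 ms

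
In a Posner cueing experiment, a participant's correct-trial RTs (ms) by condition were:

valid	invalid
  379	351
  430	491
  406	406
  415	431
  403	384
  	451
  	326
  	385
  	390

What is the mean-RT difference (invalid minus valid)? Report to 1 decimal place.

-4.9 ms

M(valid) = 2033/5 = 406.600
M(invalid) = 3615/9 = 401.667
Difference = 401.667 − 406.600 = -4.933 ms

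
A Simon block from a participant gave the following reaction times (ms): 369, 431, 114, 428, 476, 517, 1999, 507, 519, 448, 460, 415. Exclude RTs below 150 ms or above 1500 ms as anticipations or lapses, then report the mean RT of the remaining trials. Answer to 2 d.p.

457.00 ms

Excluded: 114, 1999
Retained (n=10): Σ = 4570
Mean = 4570/10 = 457.0000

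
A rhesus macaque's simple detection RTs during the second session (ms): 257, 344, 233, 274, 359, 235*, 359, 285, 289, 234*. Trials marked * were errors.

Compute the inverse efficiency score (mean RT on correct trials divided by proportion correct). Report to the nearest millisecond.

Correct trials (n=8): 257, 344, 233, 274, 359, 359, 285, 289
Mean correct RT = 2400/8 = 300.0000 ms
Proportion correct = 8/10
IES = 300.0000 / (8/10) = 375.000 ms

375 ms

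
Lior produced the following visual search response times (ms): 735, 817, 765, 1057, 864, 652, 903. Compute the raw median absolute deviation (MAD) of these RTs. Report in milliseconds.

82 ms

Sorted: 652, 735, 765, 817, 864, 903, 1057 → median = 817
|x − 817|: 82, 0, 52, 240, 47, 165, 86
Sorted deviations: 0, 47, 52, 82, 86, 165, 240 → MAD = 82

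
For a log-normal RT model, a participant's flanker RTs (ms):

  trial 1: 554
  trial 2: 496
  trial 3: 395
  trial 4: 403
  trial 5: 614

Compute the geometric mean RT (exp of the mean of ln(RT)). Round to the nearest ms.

485 ms

ln(RT): 6.3172, 6.2066, 5.9789, 5.9989, 6.4200
Mean ln(RT) = 30.9216/5 = 6.18431
Geometric mean = exp(6.18431) = 485.08 ms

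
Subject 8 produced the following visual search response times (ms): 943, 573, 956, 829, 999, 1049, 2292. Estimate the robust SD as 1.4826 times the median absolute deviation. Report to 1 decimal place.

137.9 ms

Sorted: 573, 829, 943, 956, 999, 1049, 2292 → median = 956
|x − 956| sorted: 0, 13, 43, 93, 127, 383, 1336 → MAD = 93
Robust SD ≈ 1.4826 × 93 = 137.882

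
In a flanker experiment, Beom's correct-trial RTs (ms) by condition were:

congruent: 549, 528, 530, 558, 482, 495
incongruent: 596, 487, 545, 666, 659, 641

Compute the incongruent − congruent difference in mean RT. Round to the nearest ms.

75 ms

M(congruent) = 3142/6 = 523.667
M(incongruent) = 3594/6 = 599.000
Difference = 599.000 − 523.667 = 75.333 ms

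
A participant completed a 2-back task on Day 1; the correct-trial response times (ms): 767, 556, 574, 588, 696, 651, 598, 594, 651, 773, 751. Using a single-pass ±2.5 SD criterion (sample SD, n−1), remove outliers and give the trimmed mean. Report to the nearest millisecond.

n = 11, ΣRT = 7199, M = 654.455
Σ(x−M)² = 65214.73; s = √(65214.73/10) = 80.756
Cutoffs: 654.455 ± 2.5·80.756 → [452.6, 856.3]
No RTs fall outside the cutoffs; all 11 retained. Mean = 7199/11 = 654.455

654 ms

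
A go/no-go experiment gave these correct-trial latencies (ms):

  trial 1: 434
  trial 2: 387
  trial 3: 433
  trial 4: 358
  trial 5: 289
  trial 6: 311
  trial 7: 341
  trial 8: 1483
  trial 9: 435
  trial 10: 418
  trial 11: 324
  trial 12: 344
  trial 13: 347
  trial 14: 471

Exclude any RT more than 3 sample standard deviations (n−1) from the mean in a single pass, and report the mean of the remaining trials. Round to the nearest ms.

376 ms

n = 14, ΣRT = 6375, M = 455.357
Σ(x−M)² = 1176199.21; s = √(1176199.21/13) = 300.794
Cutoffs: 455.357 ± 3·300.794 → [-447.0, 1357.7]
Outside: 1483 → excluded.
Retained (n=13): Σ = 4892, mean = 4892/13 = 376.308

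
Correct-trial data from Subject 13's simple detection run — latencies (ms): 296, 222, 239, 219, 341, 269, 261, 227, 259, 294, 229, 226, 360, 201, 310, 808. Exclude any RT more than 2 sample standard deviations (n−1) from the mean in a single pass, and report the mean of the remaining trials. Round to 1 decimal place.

263.5 ms

n = 16, ΣRT = 4761, M = 297.562
Σ(x−M)² = 309577.94; s = √(309577.94/15) = 143.661
Cutoffs: 297.562 ± 2·143.661 → [10.2, 584.9]
Outside: 808 → excluded.
Retained (n=15): Σ = 3953, mean = 3953/15 = 263.533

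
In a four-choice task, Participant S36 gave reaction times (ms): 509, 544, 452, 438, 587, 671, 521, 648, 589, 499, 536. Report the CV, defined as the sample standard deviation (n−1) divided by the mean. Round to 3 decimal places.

n = 11, Σ = 5994, M = 544.9091
Σ(x−M)² = 54352.909; s = √(54352.909/10) = 73.7244
CV = 73.7244 / 544.9091 = 0.13530

0.135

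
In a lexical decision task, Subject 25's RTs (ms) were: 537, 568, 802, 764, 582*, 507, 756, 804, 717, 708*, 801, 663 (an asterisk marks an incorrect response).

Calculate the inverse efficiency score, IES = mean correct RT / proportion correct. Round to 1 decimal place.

Correct trials (n=10): 537, 568, 802, 764, 507, 756, 804, 717, 801, 663
Mean correct RT = 6919/10 = 691.9000 ms
Proportion correct = 10/12
IES = 691.9000 / (10/12) = 830.280 ms

830.3 ms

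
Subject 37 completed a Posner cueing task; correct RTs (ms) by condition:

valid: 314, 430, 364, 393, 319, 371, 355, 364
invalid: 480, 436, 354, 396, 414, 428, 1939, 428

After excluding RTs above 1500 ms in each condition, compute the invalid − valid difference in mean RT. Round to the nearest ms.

invalid: exclude 1939
M(valid) = 2910/8 = 363.750
M(invalid) = 2936/7 = 419.429
Difference = 419.429 − 363.750 = 55.679 ms

56 ms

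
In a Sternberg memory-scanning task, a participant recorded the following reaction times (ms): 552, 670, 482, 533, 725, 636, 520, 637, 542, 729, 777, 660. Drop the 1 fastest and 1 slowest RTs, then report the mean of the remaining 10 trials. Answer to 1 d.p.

Sorted: 482, 520, 533, 542, 552, 636, 637, 660, 670, 725, 729, 777
Drop lowest 1 (482) and highest 1 (777)
Remaining (n=10): Σ = 6204, mean = 6204/10 = 620.400

620.4 ms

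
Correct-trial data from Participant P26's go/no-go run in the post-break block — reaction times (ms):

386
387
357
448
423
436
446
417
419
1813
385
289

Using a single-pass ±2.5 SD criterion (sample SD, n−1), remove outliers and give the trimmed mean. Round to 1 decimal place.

399.4 ms

n = 12, ΣRT = 6206, M = 517.167
Σ(x−M)² = 1853487.67; s = √(1853487.67/11) = 410.486
Cutoffs: 517.167 ± 2.5·410.486 → [-509.0, 1543.4]
Outside: 1813 → excluded.
Retained (n=11): Σ = 4393, mean = 4393/11 = 399.364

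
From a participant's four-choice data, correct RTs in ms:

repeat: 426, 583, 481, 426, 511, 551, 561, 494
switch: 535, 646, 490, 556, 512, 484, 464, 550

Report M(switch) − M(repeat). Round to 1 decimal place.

25.5 ms

M(repeat) = 4033/8 = 504.125
M(switch) = 4237/8 = 529.625
Difference = 529.625 − 504.125 = 25.500 ms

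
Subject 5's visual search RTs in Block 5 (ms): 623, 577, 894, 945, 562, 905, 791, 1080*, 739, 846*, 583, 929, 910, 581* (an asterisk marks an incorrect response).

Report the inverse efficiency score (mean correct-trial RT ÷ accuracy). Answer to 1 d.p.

Correct trials (n=11): 623, 577, 894, 945, 562, 905, 791, 739, 583, 929, 910
Mean correct RT = 8458/11 = 768.9091 ms
Proportion correct = 11/14
IES = 768.9091 / (11/14) = 978.612 ms

978.6 ms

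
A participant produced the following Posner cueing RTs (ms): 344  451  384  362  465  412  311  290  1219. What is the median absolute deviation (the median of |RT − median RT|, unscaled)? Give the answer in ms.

67 ms

Sorted: 290, 311, 344, 362, 384, 412, 451, 465, 1219 → median = 384
|x − 384|: 40, 67, 0, 22, 81, 28, 73, 94, 835
Sorted deviations: 0, 22, 28, 40, 67, 73, 81, 94, 835 → MAD = 67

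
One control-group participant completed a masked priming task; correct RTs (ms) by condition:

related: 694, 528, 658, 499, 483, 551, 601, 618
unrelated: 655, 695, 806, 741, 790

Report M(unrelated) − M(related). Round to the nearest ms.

158 ms

M(related) = 4632/8 = 579.000
M(unrelated) = 3687/5 = 737.400
Difference = 737.400 − 579.000 = 158.400 ms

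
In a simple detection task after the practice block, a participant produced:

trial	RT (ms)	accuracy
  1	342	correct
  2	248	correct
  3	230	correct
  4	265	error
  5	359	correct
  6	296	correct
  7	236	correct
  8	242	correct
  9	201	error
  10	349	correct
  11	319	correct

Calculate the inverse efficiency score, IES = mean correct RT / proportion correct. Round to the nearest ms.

356 ms

Correct trials (n=9): 342, 248, 230, 359, 296, 236, 242, 349, 319
Mean correct RT = 2621/9 = 291.2222 ms
Proportion correct = 9/11
IES = 291.2222 / (9/11) = 355.938 ms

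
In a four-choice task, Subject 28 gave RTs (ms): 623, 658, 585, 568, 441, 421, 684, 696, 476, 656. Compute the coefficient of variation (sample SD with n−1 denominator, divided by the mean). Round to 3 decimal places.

n = 10, Σ = 5808, M = 580.8000
Σ(x−M)² = 93561.600; s = √(93561.600/9) = 101.9595
CV = 101.9595 / 580.8000 = 0.17555

0.176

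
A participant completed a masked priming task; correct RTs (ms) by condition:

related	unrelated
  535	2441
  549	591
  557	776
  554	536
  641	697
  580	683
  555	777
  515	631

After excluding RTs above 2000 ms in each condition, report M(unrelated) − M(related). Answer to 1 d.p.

unrelated: exclude 2441
M(related) = 4486/8 = 560.750
M(unrelated) = 4691/7 = 670.143
Difference = 670.143 − 560.750 = 109.393 ms

109.4 ms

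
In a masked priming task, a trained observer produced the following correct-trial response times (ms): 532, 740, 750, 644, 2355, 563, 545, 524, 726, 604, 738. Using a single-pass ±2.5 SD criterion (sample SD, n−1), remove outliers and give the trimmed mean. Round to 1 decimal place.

n = 11, ΣRT = 8721, M = 792.818
Σ(x−M)² = 2764823.64; s = √(2764823.64/10) = 525.816
Cutoffs: 792.818 ± 2.5·525.816 → [-521.7, 2107.4]
Outside: 2355 → excluded.
Retained (n=10): Σ = 6366, mean = 6366/10 = 636.600

636.6 ms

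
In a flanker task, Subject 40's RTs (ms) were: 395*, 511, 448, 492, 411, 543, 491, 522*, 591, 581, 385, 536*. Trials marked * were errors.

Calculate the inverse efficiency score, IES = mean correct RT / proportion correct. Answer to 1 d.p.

Correct trials (n=9): 511, 448, 492, 411, 543, 491, 591, 581, 385
Mean correct RT = 4453/9 = 494.7778 ms
Proportion correct = 9/12
IES = 494.7778 / (9/12) = 659.704 ms

659.7 ms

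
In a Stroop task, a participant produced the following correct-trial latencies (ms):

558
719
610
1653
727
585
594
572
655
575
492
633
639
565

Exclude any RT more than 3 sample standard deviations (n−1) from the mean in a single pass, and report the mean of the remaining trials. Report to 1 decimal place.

609.5 ms

n = 14, ΣRT = 9577, M = 684.071
Σ(x−M)² = 1062204.93; s = √(1062204.93/13) = 285.846
Cutoffs: 684.071 ± 3·285.846 → [-173.5, 1541.6]
Outside: 1653 → excluded.
Retained (n=13): Σ = 7924, mean = 7924/13 = 609.538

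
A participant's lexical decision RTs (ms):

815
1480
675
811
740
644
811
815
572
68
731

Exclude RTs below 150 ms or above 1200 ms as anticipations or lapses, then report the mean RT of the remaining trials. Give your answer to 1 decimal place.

734.9 ms

Excluded: 68, 1480
Retained (n=9): Σ = 6614
Mean = 6614/9 = 734.8889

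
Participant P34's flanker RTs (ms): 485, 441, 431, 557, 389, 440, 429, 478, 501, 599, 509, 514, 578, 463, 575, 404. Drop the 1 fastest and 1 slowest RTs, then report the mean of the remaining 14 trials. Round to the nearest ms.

486 ms

Sorted: 389, 404, 429, 431, 440, 441, 463, 478, 485, 501, 509, 514, 557, 575, 578, 599
Drop lowest 1 (389) and highest 1 (599)
Remaining (n=14): Σ = 6805, mean = 6805/14 = 486.071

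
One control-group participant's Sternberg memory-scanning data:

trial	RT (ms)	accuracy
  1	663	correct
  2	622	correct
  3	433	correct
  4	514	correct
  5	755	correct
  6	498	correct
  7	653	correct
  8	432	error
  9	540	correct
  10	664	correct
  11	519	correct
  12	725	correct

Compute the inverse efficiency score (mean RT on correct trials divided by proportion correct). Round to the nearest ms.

653 ms

Correct trials (n=11): 663, 622, 433, 514, 755, 498, 653, 540, 664, 519, 725
Mean correct RT = 6586/11 = 598.7273 ms
Proportion correct = 11/12
IES = 598.7273 / (11/12) = 653.157 ms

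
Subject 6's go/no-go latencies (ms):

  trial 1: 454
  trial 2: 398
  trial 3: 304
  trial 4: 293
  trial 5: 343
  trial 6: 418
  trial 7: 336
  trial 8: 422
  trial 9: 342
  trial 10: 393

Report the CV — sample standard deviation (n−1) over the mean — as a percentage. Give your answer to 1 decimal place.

14.6%

n = 10, Σ = 3703, M = 370.3000
Σ(x−M)² = 26330.100; s = √(26330.100/9) = 54.0885
CV = 54.0885 / 370.3000 = 0.14607 = 14.607%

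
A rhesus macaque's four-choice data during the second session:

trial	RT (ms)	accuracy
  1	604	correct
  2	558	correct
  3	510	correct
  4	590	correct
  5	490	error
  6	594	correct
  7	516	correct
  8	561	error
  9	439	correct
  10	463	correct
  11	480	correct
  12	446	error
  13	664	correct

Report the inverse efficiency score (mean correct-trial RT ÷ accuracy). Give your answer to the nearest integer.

Correct trials (n=10): 604, 558, 510, 590, 594, 516, 439, 463, 480, 664
Mean correct RT = 5418/10 = 541.8000 ms
Proportion correct = 10/13
IES = 541.8000 / (10/13) = 704.340 ms

704 ms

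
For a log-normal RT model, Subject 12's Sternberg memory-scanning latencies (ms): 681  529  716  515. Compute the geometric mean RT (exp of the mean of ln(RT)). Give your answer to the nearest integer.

ln(RT): 6.5236, 6.2710, 6.5737, 6.2442
Mean ln(RT) = 25.6124/4 = 6.40310
Geometric mean = exp(6.40310) = 603.71 ms

604 ms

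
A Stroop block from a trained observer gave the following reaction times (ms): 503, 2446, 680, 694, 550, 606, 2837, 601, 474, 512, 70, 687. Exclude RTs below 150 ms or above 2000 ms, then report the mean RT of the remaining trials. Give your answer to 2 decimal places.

589.67 ms

Excluded: 70, 2446, 2837
Retained (n=9): Σ = 5307
Mean = 5307/9 = 589.6667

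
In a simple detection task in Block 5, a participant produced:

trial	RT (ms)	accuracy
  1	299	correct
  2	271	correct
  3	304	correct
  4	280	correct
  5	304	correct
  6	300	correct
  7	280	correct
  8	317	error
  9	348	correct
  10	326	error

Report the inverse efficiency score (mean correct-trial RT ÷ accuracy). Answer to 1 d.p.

372.8 ms

Correct trials (n=8): 299, 271, 304, 280, 304, 300, 280, 348
Mean correct RT = 2386/8 = 298.2500 ms
Proportion correct = 8/10
IES = 298.2500 / (8/10) = 372.812 ms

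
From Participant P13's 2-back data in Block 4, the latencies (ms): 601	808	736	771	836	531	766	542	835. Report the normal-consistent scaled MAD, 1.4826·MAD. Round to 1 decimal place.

102.3 ms

Sorted: 531, 542, 601, 736, 766, 771, 808, 835, 836 → median = 766
|x − 766| sorted: 0, 5, 30, 42, 69, 70, 165, 224, 235 → MAD = 69
Robust SD ≈ 1.4826 × 69 = 102.299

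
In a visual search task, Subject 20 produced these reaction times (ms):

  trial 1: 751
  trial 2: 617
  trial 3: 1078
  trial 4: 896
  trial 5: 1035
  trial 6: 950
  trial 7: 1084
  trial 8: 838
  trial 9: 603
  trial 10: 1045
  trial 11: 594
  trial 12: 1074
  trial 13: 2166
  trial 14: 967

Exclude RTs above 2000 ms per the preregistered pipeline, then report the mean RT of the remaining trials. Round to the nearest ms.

Excluded: 2166
Retained (n=13): Σ = 11532
Mean = 11532/13 = 887.0769

887 ms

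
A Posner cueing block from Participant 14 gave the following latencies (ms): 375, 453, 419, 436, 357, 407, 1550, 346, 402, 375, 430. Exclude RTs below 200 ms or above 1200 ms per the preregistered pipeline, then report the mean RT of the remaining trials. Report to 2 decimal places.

Excluded: 1550
Retained (n=10): Σ = 4000
Mean = 4000/10 = 400.0000

400.00 ms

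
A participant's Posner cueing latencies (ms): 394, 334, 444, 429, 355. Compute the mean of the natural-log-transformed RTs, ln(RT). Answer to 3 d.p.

ln(RT): 5.9764, 5.8111, 6.0958, 6.0615, 5.8721
Σ ln(RT) = 29.8169
Mean = 29.8169/5 = 5.96338

5.963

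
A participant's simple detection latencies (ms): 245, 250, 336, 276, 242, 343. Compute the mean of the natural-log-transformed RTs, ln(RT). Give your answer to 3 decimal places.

5.631

ln(RT): 5.5013, 5.5215, 5.8171, 5.6204, 5.4889, 5.8377
Σ ln(RT) = 33.7869
Mean = 33.7869/6 = 5.63115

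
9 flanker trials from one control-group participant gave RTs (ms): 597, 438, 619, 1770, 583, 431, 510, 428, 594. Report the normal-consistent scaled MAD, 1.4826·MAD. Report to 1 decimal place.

Sorted: 428, 431, 438, 510, 583, 594, 597, 619, 1770 → median = 583
|x − 583| sorted: 0, 11, 14, 36, 73, 145, 152, 155, 1187 → MAD = 73
Robust SD ≈ 1.4826 × 73 = 108.230

108.2 ms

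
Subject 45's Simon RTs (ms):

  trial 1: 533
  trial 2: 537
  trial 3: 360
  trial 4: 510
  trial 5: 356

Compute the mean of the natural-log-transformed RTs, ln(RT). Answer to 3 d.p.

ln(RT): 6.2785, 6.2860, 5.8861, 6.2344, 5.8749
Σ ln(RT) = 30.5600
Mean = 30.5600/5 = 6.11199

6.112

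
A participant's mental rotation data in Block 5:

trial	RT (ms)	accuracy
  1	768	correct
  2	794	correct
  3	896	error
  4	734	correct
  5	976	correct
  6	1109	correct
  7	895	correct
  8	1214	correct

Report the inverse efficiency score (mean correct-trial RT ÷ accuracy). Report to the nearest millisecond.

Correct trials (n=7): 768, 794, 734, 976, 1109, 895, 1214
Mean correct RT = 6490/7 = 927.1429 ms
Proportion correct = 7/8
IES = 927.1429 / (7/8) = 1059.592 ms

1060 ms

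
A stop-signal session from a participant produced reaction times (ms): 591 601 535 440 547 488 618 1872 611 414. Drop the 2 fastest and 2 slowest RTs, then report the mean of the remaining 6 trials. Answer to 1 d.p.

562.2 ms

Sorted: 414, 440, 488, 535, 547, 591, 601, 611, 618, 1872
Drop lowest 2 (414, 440) and highest 2 (618, 1872)
Remaining (n=6): Σ = 3373, mean = 3373/6 = 562.167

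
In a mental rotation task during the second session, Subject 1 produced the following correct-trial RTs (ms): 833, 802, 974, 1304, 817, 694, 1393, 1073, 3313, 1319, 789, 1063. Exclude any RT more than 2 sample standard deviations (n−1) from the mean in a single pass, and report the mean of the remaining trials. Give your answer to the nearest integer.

n = 12, ΣRT = 14374, M = 1197.833
Σ(x−M)² = 5477651.67; s = √(5477651.67/11) = 705.669
Cutoffs: 1197.833 ± 2·705.669 → [-213.5, 2609.2]
Outside: 3313 → excluded.
Retained (n=11): Σ = 11061, mean = 11061/11 = 1005.545

1006 ms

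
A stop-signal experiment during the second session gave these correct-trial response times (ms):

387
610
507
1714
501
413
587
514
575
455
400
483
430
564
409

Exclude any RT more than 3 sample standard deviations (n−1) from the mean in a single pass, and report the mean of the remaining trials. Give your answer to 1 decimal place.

n = 15, ΣRT = 8549, M = 569.933
Σ(x−M)² = 1475904.93; s = √(1475904.93/14) = 324.687
Cutoffs: 569.933 ± 3·324.687 → [-404.1, 1544.0]
Outside: 1714 → excluded.
Retained (n=14): Σ = 6835, mean = 6835/14 = 488.214

488.2 ms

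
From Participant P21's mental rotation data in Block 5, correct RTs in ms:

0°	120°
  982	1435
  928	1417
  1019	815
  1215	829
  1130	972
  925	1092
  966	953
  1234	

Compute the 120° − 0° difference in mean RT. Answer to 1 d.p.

23.4 ms

M(0°) = 8399/8 = 1049.875
M(120°) = 7513/7 = 1073.286
Difference = 1073.286 − 1049.875 = 23.411 ms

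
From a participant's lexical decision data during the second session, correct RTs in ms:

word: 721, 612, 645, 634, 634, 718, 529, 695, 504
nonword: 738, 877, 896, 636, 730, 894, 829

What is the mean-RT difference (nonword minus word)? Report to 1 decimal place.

167.6 ms

M(word) = 5692/9 = 632.444
M(nonword) = 5600/7 = 800.000
Difference = 800.000 − 632.444 = 167.556 ms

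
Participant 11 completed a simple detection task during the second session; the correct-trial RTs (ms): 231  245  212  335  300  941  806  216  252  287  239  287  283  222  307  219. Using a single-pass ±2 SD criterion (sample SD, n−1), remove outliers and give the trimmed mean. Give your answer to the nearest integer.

260 ms

n = 16, ΣRT = 5382, M = 336.375
Σ(x−M)² = 688903.75; s = √(688903.75/15) = 214.306
Cutoffs: 336.375 ± 2·214.306 → [-92.2, 765.0]
Outside: 806, 941 → excluded.
Retained (n=14): Σ = 3635, mean = 3635/14 = 259.643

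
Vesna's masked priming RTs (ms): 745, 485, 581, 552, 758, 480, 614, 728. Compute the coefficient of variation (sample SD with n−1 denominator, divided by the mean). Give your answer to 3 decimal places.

n = 8, Σ = 4943, M = 617.8750
Σ(x−M)² = 90302.875; s = √(90302.875/7) = 113.5800
CV = 113.5800 / 617.8750 = 0.18382

0.184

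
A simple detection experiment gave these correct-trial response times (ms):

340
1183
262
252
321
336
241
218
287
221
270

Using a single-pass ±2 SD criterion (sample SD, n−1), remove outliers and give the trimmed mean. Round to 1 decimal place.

274.8 ms

n = 11, ΣRT = 3931, M = 357.364
Σ(x−M)² = 768092.55; s = √(768092.55/10) = 277.145
Cutoffs: 357.364 ± 2·277.145 → [-196.9, 911.7]
Outside: 1183 → excluded.
Retained (n=10): Σ = 2748, mean = 2748/10 = 274.800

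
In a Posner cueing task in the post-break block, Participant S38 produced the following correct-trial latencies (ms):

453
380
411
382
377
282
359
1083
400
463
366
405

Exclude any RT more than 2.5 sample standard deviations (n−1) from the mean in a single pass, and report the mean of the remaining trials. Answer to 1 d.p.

n = 12, ΣRT = 5361, M = 446.750
Σ(x−M)² = 465200.25; s = √(465200.25/11) = 205.648
Cutoffs: 446.750 ± 2.5·205.648 → [-67.4, 960.9]
Outside: 1083 → excluded.
Retained (n=11): Σ = 4278, mean = 4278/11 = 388.909

388.9 ms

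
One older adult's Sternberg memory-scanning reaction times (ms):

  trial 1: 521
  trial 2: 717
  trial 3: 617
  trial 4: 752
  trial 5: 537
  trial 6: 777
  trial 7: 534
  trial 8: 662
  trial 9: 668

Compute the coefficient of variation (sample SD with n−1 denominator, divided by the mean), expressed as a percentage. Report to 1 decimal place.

15.1%

n = 9, Σ = 5785, M = 642.7778
Σ(x−M)² = 74975.556; s = √(74975.556/8) = 96.8088
CV = 96.8088 / 642.7778 = 0.15061 = 15.061%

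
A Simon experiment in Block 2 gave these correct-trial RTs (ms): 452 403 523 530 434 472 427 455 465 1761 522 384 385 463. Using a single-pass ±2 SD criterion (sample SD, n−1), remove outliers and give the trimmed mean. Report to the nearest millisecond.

n = 14, ΣRT = 7676, M = 548.286
Σ(x−M)² = 1612874.86; s = √(1612874.86/13) = 352.232
Cutoffs: 548.286 ± 2·352.232 → [-156.2, 1252.7]
Outside: 1761 → excluded.
Retained (n=13): Σ = 5915, mean = 5915/13 = 455.000

455 ms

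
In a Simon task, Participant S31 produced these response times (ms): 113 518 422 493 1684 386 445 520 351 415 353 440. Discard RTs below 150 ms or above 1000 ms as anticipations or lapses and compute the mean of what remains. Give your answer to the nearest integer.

Excluded: 113, 1684
Retained (n=10): Σ = 4343
Mean = 4343/10 = 434.3000

434 ms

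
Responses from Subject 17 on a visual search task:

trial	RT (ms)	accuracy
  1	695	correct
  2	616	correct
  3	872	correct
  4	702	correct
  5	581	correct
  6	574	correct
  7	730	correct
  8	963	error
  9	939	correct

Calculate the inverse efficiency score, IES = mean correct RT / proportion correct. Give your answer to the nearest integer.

803 ms

Correct trials (n=8): 695, 616, 872, 702, 581, 574, 730, 939
Mean correct RT = 5709/8 = 713.6250 ms
Proportion correct = 8/9
IES = 713.6250 / (8/9) = 802.828 ms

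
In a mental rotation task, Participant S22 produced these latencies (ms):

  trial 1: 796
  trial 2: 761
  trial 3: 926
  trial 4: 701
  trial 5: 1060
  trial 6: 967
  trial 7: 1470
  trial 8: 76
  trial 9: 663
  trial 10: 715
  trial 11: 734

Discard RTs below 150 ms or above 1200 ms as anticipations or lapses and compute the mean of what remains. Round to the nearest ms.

Excluded: 76, 1470
Retained (n=9): Σ = 7323
Mean = 7323/9 = 813.6667

814 ms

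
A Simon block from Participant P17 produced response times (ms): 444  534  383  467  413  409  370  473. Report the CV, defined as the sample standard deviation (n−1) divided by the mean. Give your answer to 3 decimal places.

0.124

n = 8, Σ = 3493, M = 436.6250
Σ(x−M)² = 20417.875; s = √(20417.875/7) = 54.0078
CV = 54.0078 / 436.6250 = 0.12369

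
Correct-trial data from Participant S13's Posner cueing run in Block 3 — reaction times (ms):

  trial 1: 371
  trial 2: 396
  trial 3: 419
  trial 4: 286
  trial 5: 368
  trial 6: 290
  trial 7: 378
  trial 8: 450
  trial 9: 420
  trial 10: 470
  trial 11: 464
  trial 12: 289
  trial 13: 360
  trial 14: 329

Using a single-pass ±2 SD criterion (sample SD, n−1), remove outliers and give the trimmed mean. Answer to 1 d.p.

377.9 ms

n = 14, ΣRT = 5290, M = 377.857
Σ(x−M)² = 51815.71; s = √(51815.71/13) = 63.133
Cutoffs: 377.857 ± 2·63.133 → [251.6, 504.1]
No RTs fall outside the cutoffs; all 14 retained. Mean = 5290/14 = 377.857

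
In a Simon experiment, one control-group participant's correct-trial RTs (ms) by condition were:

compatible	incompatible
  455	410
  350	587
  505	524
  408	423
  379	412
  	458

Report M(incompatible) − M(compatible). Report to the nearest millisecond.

50 ms

M(compatible) = 2097/5 = 419.400
M(incompatible) = 2814/6 = 469.000
Difference = 469.000 − 419.400 = 49.600 ms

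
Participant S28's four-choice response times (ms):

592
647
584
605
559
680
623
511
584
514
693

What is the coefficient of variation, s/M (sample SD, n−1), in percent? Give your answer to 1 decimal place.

9.9%

n = 11, Σ = 6592, M = 599.2727
Σ(x−M)² = 35380.182; s = √(35380.182/10) = 59.4812
CV = 59.4812 / 599.2727 = 0.09926 = 9.926%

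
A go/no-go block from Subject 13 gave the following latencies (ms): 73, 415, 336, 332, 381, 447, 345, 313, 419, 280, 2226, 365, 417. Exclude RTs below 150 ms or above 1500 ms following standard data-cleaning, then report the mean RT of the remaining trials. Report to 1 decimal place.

368.2 ms

Excluded: 73, 2226
Retained (n=11): Σ = 4050
Mean = 4050/11 = 368.1818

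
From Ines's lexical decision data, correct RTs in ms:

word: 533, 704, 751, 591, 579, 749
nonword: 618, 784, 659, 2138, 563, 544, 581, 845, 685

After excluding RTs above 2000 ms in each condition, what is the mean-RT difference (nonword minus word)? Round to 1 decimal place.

nonword: exclude 2138
M(word) = 3907/6 = 651.167
M(nonword) = 5279/8 = 659.875
Difference = 659.875 − 651.167 = 8.708 ms

8.7 ms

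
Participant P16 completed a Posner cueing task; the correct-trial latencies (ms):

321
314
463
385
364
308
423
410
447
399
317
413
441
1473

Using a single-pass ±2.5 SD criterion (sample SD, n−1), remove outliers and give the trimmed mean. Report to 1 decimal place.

385.0 ms

n = 14, ΣRT = 6478, M = 462.714
Σ(x−M)² = 1135434.86; s = √(1135434.86/13) = 295.535
Cutoffs: 462.714 ± 2.5·295.535 → [-276.1, 1201.6]
Outside: 1473 → excluded.
Retained (n=13): Σ = 5005, mean = 5005/13 = 385.000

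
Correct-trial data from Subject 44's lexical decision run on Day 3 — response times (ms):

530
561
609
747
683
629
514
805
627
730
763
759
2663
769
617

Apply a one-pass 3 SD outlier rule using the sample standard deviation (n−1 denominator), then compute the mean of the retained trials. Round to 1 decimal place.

667.4 ms

n = 15, ΣRT = 12006, M = 800.400
Σ(x−M)² = 3837157.60; s = √(3837157.60/14) = 523.529
Cutoffs: 800.400 ± 3·523.529 → [-770.2, 2371.0]
Outside: 2663 → excluded.
Retained (n=14): Σ = 9343, mean = 9343/14 = 667.357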